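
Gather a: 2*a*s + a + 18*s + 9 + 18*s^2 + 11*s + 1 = a*(2*s + 1) + 18*s^2 + 29*s + 10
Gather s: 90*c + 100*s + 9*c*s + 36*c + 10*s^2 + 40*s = 126*c + 10*s^2 + s*(9*c + 140)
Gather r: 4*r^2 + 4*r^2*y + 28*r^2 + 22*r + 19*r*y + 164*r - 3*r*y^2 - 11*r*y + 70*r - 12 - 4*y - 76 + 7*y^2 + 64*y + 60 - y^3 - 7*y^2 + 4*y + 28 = r^2*(4*y + 32) + r*(-3*y^2 + 8*y + 256) - y^3 + 64*y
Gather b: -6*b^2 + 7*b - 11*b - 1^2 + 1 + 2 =-6*b^2 - 4*b + 2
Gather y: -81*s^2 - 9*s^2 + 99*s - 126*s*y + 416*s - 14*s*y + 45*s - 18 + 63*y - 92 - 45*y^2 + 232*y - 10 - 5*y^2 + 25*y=-90*s^2 + 560*s - 50*y^2 + y*(320 - 140*s) - 120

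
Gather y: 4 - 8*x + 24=28 - 8*x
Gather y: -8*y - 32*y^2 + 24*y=-32*y^2 + 16*y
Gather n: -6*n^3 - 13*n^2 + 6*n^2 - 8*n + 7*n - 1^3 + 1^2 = -6*n^3 - 7*n^2 - n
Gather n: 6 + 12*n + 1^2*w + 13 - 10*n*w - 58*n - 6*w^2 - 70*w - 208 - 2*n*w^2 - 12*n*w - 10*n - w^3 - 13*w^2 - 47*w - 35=n*(-2*w^2 - 22*w - 56) - w^3 - 19*w^2 - 116*w - 224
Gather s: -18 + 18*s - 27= 18*s - 45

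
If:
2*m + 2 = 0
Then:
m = -1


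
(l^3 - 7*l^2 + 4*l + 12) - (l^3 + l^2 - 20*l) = -8*l^2 + 24*l + 12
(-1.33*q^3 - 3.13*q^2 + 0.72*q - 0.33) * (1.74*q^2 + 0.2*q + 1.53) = -2.3142*q^5 - 5.7122*q^4 - 1.4081*q^3 - 5.2191*q^2 + 1.0356*q - 0.5049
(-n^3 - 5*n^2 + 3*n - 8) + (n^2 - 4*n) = -n^3 - 4*n^2 - n - 8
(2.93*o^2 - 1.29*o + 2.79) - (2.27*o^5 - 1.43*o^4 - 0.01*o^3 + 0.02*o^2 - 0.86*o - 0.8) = -2.27*o^5 + 1.43*o^4 + 0.01*o^3 + 2.91*o^2 - 0.43*o + 3.59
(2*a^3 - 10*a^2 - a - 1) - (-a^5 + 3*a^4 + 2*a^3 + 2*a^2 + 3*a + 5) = a^5 - 3*a^4 - 12*a^2 - 4*a - 6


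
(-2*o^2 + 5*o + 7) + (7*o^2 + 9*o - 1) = 5*o^2 + 14*o + 6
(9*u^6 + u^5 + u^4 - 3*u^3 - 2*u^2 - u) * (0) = 0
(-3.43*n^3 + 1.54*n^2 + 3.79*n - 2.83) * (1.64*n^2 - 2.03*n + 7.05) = -5.6252*n^5 + 9.4885*n^4 - 21.0921*n^3 - 1.4779*n^2 + 32.4644*n - 19.9515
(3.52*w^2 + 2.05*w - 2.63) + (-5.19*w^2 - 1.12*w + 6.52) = -1.67*w^2 + 0.93*w + 3.89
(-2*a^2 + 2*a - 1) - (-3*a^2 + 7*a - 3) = a^2 - 5*a + 2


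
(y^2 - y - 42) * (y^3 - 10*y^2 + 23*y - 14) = y^5 - 11*y^4 - 9*y^3 + 383*y^2 - 952*y + 588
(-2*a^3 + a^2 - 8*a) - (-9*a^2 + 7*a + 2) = -2*a^3 + 10*a^2 - 15*a - 2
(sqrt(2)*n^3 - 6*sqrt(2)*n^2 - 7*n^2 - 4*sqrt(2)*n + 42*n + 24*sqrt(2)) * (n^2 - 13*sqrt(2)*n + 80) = sqrt(2)*n^5 - 33*n^4 - 6*sqrt(2)*n^4 + 198*n^3 + 167*sqrt(2)*n^3 - 1002*sqrt(2)*n^2 - 456*n^2 - 320*sqrt(2)*n + 2736*n + 1920*sqrt(2)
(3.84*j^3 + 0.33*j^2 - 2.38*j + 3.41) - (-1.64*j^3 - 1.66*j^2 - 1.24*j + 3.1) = 5.48*j^3 + 1.99*j^2 - 1.14*j + 0.31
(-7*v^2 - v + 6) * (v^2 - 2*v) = -7*v^4 + 13*v^3 + 8*v^2 - 12*v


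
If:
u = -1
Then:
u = -1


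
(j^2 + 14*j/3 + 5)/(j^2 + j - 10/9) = 3*(j + 3)/(3*j - 2)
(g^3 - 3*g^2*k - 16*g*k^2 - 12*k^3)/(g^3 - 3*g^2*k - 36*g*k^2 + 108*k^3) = (g^2 + 3*g*k + 2*k^2)/(g^2 + 3*g*k - 18*k^2)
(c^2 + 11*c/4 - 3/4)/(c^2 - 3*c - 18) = (c - 1/4)/(c - 6)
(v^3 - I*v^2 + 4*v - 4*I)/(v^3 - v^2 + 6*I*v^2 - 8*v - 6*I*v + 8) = (v^2 - 3*I*v - 2)/(v^2 + v*(-1 + 4*I) - 4*I)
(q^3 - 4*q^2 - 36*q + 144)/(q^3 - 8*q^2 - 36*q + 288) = (q - 4)/(q - 8)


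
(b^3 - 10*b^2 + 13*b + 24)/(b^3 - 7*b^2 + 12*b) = (b^2 - 7*b - 8)/(b*(b - 4))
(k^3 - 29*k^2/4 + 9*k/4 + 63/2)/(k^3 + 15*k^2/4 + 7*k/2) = (k^2 - 9*k + 18)/(k*(k + 2))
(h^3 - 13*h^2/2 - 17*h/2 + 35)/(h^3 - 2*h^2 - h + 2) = (2*h^2 - 9*h - 35)/(2*(h^2 - 1))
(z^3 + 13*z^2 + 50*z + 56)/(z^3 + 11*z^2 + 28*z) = (z + 2)/z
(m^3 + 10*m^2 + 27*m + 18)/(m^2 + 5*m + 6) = (m^2 + 7*m + 6)/(m + 2)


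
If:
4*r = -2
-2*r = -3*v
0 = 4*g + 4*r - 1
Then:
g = 3/4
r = -1/2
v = -1/3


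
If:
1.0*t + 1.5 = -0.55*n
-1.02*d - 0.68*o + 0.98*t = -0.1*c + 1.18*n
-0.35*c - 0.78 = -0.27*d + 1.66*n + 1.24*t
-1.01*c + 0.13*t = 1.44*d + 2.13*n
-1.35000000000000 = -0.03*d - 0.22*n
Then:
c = -13.81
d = 0.22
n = 6.11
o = -19.95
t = -4.86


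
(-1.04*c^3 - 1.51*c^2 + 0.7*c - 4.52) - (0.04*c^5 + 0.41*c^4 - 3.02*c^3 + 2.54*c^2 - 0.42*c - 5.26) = -0.04*c^5 - 0.41*c^4 + 1.98*c^3 - 4.05*c^2 + 1.12*c + 0.74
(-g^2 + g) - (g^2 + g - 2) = 2 - 2*g^2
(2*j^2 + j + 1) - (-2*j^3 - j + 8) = 2*j^3 + 2*j^2 + 2*j - 7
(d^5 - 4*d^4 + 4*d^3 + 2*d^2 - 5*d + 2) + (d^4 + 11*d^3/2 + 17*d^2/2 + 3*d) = d^5 - 3*d^4 + 19*d^3/2 + 21*d^2/2 - 2*d + 2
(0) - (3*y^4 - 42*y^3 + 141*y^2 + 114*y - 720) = -3*y^4 + 42*y^3 - 141*y^2 - 114*y + 720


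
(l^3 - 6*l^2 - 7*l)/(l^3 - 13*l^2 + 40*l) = (l^2 - 6*l - 7)/(l^2 - 13*l + 40)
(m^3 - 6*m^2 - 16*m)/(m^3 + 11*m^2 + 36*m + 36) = m*(m - 8)/(m^2 + 9*m + 18)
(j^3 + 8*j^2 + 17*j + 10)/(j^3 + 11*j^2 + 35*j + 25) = (j + 2)/(j + 5)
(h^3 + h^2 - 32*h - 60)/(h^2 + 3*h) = (h^3 + h^2 - 32*h - 60)/(h*(h + 3))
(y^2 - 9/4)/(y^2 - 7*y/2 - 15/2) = (y - 3/2)/(y - 5)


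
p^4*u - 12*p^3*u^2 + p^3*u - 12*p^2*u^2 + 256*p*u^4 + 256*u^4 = (p - 8*u)^2*(p + 4*u)*(p*u + u)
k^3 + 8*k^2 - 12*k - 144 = (k - 4)*(k + 6)^2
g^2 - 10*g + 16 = (g - 8)*(g - 2)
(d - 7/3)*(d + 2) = d^2 - d/3 - 14/3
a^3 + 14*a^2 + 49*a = a*(a + 7)^2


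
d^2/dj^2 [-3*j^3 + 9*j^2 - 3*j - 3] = 18 - 18*j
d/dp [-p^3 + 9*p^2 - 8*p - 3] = -3*p^2 + 18*p - 8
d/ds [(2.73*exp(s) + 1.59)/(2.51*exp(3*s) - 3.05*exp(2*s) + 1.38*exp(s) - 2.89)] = (-13.7046*exp(3*s) - 3.6462*exp(2*s) + 9.699*exp(s) - 10.0839)*exp(s)/(6.3001*exp(6*s) - 15.311*exp(5*s) + 16.2301*exp(4*s) - 22.9258*exp(3*s) + 19.5334*exp(2*s) - 7.9764*exp(s) + 8.3521)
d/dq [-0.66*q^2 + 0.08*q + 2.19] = 0.08 - 1.32*q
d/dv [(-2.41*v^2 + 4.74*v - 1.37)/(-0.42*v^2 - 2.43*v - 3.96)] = (7.8471*v^2 + 17.9364*v - 22.0995)/(0.1764*v^4 + 2.0412*v^3 + 9.2313*v^2 + 19.2456*v + 15.6816)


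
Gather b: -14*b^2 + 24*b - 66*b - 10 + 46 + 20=-14*b^2 - 42*b + 56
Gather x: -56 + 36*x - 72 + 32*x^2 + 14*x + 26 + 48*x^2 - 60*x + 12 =80*x^2 - 10*x - 90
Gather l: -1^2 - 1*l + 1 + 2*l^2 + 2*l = 2*l^2 + l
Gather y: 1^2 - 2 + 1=0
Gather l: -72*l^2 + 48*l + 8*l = -72*l^2 + 56*l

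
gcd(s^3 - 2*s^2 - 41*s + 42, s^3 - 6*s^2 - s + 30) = 1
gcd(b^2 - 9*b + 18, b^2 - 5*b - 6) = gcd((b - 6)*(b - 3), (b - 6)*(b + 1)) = b - 6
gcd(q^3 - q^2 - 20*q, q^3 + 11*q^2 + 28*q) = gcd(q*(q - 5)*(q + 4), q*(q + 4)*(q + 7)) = q^2 + 4*q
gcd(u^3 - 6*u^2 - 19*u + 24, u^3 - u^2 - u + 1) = u - 1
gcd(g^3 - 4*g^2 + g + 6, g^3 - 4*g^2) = 1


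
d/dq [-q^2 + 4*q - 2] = 4 - 2*q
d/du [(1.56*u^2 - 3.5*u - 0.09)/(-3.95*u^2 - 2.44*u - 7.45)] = (-17.6314*u^2 - 23.955*u + 25.8554)/(15.6025*u^4 + 19.276*u^3 + 64.8086*u^2 + 36.356*u + 55.5025)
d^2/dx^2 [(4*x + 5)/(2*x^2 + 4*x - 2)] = ((-12*x - 13)*(x^2 + 2*x - 1) + (x + 1)^2*(16*x + 20))/(x^2 + 2*x - 1)^3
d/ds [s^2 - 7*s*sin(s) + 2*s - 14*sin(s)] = -7*s*cos(s) + 2*s - 7*sin(s) - 14*cos(s) + 2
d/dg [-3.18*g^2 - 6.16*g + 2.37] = -6.36*g - 6.16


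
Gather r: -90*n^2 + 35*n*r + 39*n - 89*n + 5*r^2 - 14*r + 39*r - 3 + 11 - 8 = -90*n^2 - 50*n + 5*r^2 + r*(35*n + 25)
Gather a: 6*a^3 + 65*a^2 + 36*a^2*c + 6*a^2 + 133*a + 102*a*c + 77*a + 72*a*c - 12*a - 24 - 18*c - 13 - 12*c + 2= 6*a^3 + a^2*(36*c + 71) + a*(174*c + 198) - 30*c - 35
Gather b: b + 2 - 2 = b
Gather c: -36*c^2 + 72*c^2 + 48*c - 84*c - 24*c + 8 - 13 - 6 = 36*c^2 - 60*c - 11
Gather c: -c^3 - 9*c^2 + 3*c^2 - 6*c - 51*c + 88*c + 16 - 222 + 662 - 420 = -c^3 - 6*c^2 + 31*c + 36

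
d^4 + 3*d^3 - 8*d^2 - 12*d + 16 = (d - 2)*(d - 1)*(d + 2)*(d + 4)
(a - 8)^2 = a^2 - 16*a + 64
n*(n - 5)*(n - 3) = n^3 - 8*n^2 + 15*n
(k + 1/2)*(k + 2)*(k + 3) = k^3 + 11*k^2/2 + 17*k/2 + 3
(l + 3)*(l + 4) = l^2 + 7*l + 12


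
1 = 1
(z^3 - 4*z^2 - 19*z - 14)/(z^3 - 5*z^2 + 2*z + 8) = (z^2 - 5*z - 14)/(z^2 - 6*z + 8)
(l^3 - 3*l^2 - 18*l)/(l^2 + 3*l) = l - 6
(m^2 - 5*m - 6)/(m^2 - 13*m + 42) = (m + 1)/(m - 7)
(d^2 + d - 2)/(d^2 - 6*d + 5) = (d + 2)/(d - 5)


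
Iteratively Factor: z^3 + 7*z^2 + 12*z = (z + 3)*(z^2 + 4*z) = z*(z + 3)*(z + 4)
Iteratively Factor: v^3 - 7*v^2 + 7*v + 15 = (v - 3)*(v^2 - 4*v - 5) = (v - 5)*(v - 3)*(v + 1)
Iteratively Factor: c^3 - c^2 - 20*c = (c)*(c^2 - c - 20) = c*(c - 5)*(c + 4)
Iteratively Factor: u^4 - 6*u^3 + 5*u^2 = (u - 1)*(u^3 - 5*u^2) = (u - 5)*(u - 1)*(u^2) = u*(u - 5)*(u - 1)*(u)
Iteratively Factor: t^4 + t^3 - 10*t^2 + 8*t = (t + 4)*(t^3 - 3*t^2 + 2*t) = (t - 1)*(t + 4)*(t^2 - 2*t) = t*(t - 1)*(t + 4)*(t - 2)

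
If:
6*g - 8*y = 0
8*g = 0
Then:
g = 0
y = 0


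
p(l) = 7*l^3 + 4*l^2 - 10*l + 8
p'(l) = 21*l^2 + 8*l - 10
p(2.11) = 70.47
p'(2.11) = 100.37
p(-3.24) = -155.70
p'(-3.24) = 184.53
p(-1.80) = -1.86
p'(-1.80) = 43.64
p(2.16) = 75.61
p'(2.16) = 105.26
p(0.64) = 5.07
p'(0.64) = 3.72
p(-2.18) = -23.71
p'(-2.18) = 72.36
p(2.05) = 64.62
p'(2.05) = 94.65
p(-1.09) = 14.59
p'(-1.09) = 6.23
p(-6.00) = -1300.00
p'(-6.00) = 698.00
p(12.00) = 12560.00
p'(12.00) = 3110.00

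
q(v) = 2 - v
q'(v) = -1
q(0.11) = 1.89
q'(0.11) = -1.00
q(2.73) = -0.73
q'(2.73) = -1.00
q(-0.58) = 2.58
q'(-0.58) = -1.00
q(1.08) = 0.92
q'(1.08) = -1.00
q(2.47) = -0.47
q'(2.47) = -1.00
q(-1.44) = 3.44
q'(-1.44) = -1.00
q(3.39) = -1.39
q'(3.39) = -1.00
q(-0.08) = 2.08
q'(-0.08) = -1.00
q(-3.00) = 5.00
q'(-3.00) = -1.00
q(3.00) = -1.00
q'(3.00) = -1.00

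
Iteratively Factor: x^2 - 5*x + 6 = (x - 3)*(x - 2)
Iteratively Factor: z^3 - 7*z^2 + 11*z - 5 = (z - 1)*(z^2 - 6*z + 5) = (z - 5)*(z - 1)*(z - 1)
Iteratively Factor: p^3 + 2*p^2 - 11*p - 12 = (p + 4)*(p^2 - 2*p - 3) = (p - 3)*(p + 4)*(p + 1)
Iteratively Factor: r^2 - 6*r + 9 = (r - 3)*(r - 3)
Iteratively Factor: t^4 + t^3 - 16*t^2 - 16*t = (t)*(t^3 + t^2 - 16*t - 16) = t*(t + 4)*(t^2 - 3*t - 4) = t*(t + 1)*(t + 4)*(t - 4)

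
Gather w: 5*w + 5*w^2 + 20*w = 5*w^2 + 25*w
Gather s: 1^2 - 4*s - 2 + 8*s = 4*s - 1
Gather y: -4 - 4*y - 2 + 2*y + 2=-2*y - 4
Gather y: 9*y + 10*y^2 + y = 10*y^2 + 10*y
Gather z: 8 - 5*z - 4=4 - 5*z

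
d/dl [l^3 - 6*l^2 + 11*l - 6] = 3*l^2 - 12*l + 11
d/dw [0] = 0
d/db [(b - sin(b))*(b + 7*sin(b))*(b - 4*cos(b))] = (b - sin(b))*(b + 7*sin(b))*(4*sin(b) + 1) + (b - sin(b))*(b - 4*cos(b))*(7*cos(b) + 1) - (b + 7*sin(b))*(b - 4*cos(b))*(cos(b) - 1)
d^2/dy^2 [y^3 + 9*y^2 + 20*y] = 6*y + 18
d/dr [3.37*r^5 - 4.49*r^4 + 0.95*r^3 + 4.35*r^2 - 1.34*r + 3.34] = 16.85*r^4 - 17.96*r^3 + 2.85*r^2 + 8.7*r - 1.34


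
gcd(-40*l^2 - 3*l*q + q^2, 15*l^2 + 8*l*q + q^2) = 5*l + q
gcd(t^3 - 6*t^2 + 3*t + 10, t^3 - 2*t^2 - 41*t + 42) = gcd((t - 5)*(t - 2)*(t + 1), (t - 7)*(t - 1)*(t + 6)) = 1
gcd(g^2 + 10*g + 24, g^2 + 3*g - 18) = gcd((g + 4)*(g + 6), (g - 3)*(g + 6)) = g + 6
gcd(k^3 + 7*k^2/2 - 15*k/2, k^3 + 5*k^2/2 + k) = k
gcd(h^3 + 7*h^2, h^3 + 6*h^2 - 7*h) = h^2 + 7*h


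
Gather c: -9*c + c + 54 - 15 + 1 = 40 - 8*c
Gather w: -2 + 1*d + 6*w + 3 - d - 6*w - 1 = 0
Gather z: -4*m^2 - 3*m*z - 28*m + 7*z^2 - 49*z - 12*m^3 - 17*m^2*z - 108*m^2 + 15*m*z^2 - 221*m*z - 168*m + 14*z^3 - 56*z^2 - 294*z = -12*m^3 - 112*m^2 - 196*m + 14*z^3 + z^2*(15*m - 49) + z*(-17*m^2 - 224*m - 343)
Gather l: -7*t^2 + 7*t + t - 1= -7*t^2 + 8*t - 1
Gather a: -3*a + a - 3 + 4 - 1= -2*a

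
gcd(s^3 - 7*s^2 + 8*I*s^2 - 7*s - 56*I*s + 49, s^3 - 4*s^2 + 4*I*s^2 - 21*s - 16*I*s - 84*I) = s - 7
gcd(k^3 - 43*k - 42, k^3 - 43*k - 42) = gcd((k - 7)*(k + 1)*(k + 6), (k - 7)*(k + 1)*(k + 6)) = k^3 - 43*k - 42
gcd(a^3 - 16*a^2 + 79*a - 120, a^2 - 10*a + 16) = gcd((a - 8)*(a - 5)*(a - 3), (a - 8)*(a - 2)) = a - 8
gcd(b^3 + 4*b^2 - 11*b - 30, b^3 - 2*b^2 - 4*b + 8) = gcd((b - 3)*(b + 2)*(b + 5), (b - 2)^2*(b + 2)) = b + 2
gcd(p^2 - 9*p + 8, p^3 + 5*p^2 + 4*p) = 1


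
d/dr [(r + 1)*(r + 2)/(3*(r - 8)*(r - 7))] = 6*(-r^2 + 6*r + 11)/(r^4 - 30*r^3 + 337*r^2 - 1680*r + 3136)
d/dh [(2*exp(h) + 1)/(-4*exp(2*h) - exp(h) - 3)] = ((2*exp(h) + 1)*(8*exp(h) + 1) - 8*exp(2*h) - 2*exp(h) - 6)*exp(h)/(4*exp(2*h) + exp(h) + 3)^2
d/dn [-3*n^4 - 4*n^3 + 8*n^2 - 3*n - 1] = -12*n^3 - 12*n^2 + 16*n - 3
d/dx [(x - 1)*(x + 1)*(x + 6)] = 3*x^2 + 12*x - 1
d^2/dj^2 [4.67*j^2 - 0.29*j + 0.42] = 9.34000000000000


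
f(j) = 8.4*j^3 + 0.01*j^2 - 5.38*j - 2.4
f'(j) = 25.2*j^2 + 0.02*j - 5.38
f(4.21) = 601.92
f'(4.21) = 441.35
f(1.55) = 20.57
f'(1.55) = 55.19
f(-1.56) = -25.87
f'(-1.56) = 55.92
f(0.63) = -3.69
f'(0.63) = 4.63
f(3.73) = 413.59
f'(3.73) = 345.30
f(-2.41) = -106.96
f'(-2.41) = 140.94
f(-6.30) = -2068.50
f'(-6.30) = 994.68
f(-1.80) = -41.67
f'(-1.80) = 76.23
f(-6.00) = -1784.16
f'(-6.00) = 901.70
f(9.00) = 6073.59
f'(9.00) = 2036.00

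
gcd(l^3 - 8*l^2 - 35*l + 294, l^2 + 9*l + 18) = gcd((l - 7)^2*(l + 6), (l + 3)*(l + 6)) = l + 6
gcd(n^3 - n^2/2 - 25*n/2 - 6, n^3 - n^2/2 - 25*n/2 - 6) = n^3 - n^2/2 - 25*n/2 - 6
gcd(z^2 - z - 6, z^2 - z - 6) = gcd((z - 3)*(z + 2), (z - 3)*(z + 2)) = z^2 - z - 6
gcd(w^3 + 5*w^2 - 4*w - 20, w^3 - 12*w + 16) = w - 2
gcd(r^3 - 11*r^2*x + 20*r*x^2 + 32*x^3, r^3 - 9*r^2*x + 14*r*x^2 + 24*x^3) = -r^2 + 3*r*x + 4*x^2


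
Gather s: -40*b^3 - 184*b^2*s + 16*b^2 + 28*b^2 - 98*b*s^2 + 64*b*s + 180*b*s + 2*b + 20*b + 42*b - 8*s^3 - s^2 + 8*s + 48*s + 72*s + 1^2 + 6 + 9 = -40*b^3 + 44*b^2 + 64*b - 8*s^3 + s^2*(-98*b - 1) + s*(-184*b^2 + 244*b + 128) + 16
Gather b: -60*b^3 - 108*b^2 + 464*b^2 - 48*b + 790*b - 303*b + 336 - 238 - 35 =-60*b^3 + 356*b^2 + 439*b + 63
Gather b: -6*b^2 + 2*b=-6*b^2 + 2*b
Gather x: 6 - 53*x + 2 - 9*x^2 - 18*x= -9*x^2 - 71*x + 8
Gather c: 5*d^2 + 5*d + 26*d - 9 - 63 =5*d^2 + 31*d - 72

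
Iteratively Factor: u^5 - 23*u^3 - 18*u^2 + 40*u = (u + 2)*(u^4 - 2*u^3 - 19*u^2 + 20*u) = (u - 1)*(u + 2)*(u^3 - u^2 - 20*u) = (u - 1)*(u + 2)*(u + 4)*(u^2 - 5*u) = u*(u - 1)*(u + 2)*(u + 4)*(u - 5)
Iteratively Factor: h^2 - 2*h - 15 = (h + 3)*(h - 5)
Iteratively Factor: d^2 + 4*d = (d)*(d + 4)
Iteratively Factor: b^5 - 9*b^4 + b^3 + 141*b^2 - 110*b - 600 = (b - 5)*(b^4 - 4*b^3 - 19*b^2 + 46*b + 120) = (b - 5)^2*(b^3 + b^2 - 14*b - 24) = (b - 5)^2*(b + 2)*(b^2 - b - 12) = (b - 5)^2*(b - 4)*(b + 2)*(b + 3)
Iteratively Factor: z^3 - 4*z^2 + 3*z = (z - 1)*(z^2 - 3*z) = z*(z - 1)*(z - 3)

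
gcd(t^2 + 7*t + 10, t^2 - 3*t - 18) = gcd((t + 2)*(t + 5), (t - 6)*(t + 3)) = 1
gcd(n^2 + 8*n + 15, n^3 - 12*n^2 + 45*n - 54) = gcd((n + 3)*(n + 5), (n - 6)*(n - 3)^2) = 1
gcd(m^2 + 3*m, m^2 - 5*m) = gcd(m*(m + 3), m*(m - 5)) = m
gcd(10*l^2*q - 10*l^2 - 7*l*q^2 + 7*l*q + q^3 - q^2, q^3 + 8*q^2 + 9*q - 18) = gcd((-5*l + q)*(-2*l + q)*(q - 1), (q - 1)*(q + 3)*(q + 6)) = q - 1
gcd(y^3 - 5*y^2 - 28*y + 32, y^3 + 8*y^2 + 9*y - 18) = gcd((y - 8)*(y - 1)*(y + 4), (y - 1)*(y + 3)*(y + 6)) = y - 1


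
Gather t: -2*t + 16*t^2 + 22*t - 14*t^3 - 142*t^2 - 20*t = -14*t^3 - 126*t^2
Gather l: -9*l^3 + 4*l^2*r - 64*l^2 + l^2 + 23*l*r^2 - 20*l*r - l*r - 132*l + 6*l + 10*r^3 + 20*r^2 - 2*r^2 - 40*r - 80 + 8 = -9*l^3 + l^2*(4*r - 63) + l*(23*r^2 - 21*r - 126) + 10*r^3 + 18*r^2 - 40*r - 72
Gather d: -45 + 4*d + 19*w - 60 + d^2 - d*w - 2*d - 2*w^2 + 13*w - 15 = d^2 + d*(2 - w) - 2*w^2 + 32*w - 120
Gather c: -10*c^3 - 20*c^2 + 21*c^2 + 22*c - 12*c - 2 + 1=-10*c^3 + c^2 + 10*c - 1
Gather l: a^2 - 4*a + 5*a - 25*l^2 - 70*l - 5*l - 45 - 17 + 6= a^2 + a - 25*l^2 - 75*l - 56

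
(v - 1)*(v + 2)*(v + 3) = v^3 + 4*v^2 + v - 6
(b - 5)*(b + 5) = b^2 - 25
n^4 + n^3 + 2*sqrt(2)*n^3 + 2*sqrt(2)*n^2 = n^2*(n + 1)*(n + 2*sqrt(2))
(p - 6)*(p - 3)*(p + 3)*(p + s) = p^4 + p^3*s - 6*p^3 - 6*p^2*s - 9*p^2 - 9*p*s + 54*p + 54*s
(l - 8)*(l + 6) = l^2 - 2*l - 48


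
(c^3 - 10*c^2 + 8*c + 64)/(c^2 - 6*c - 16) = c - 4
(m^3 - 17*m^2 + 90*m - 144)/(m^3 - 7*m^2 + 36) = (m - 8)/(m + 2)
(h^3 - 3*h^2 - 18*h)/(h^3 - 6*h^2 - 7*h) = (-h^2 + 3*h + 18)/(-h^2 + 6*h + 7)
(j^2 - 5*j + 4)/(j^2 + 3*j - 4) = (j - 4)/(j + 4)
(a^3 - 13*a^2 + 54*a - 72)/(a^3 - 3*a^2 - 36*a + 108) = (a - 4)/(a + 6)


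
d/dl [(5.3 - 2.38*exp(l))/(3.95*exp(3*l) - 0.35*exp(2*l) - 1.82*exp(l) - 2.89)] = (18.802*exp(3*l) - 63.638*exp(2*l) + 3.71*exp(l) + 16.5242)*exp(l)/(15.6025*exp(6*l) - 2.765*exp(5*l) - 14.2555*exp(4*l) - 21.557*exp(3*l) + 5.3354*exp(2*l) + 10.5196*exp(l) + 8.3521)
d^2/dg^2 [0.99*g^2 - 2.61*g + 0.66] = 1.98000000000000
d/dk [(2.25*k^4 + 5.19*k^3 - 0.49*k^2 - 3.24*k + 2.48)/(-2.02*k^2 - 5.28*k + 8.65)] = (-9.09*k^5 - 46.1238*k^4 + 23.0436*k^3 + 130.7229*k^2 + 1.5422*k - 14.9316)/(4.0804*k^4 + 21.3312*k^3 - 7.0676*k^2 - 91.344*k + 74.8225)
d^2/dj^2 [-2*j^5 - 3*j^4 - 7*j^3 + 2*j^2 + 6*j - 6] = -40*j^3 - 36*j^2 - 42*j + 4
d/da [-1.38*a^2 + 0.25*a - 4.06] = 0.25 - 2.76*a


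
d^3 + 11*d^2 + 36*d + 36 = (d + 2)*(d + 3)*(d + 6)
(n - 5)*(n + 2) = n^2 - 3*n - 10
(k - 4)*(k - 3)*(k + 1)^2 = k^4 - 5*k^3 - k^2 + 17*k + 12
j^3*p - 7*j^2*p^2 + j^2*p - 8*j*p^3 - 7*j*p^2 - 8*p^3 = (j - 8*p)*(j + p)*(j*p + p)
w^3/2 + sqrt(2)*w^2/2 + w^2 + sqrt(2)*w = w*(w/2 + sqrt(2)/2)*(w + 2)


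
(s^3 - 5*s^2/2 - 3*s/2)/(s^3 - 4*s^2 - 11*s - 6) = s*(-2*s^2 + 5*s + 3)/(2*(-s^3 + 4*s^2 + 11*s + 6))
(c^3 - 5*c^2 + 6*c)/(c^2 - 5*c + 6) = c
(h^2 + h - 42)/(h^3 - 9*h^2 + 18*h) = (h + 7)/(h*(h - 3))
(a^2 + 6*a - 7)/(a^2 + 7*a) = (a - 1)/a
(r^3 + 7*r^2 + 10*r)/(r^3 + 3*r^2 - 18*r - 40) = r/(r - 4)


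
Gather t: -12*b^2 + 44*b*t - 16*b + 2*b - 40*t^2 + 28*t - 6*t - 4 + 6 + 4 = -12*b^2 - 14*b - 40*t^2 + t*(44*b + 22) + 6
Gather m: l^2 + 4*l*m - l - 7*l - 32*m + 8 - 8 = l^2 - 8*l + m*(4*l - 32)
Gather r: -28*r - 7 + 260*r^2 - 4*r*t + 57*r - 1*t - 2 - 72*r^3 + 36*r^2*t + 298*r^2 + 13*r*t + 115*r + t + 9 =-72*r^3 + r^2*(36*t + 558) + r*(9*t + 144)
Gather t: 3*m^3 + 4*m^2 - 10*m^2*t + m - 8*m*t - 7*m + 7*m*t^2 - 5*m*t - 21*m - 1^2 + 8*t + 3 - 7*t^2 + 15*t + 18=3*m^3 + 4*m^2 - 27*m + t^2*(7*m - 7) + t*(-10*m^2 - 13*m + 23) + 20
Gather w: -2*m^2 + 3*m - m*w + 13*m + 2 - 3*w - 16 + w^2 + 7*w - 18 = -2*m^2 + 16*m + w^2 + w*(4 - m) - 32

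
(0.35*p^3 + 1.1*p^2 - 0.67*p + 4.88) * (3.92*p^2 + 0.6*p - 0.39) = 1.372*p^5 + 4.522*p^4 - 2.1029*p^3 + 18.2986*p^2 + 3.1893*p - 1.9032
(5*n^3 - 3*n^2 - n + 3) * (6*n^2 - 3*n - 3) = 30*n^5 - 33*n^4 - 12*n^3 + 30*n^2 - 6*n - 9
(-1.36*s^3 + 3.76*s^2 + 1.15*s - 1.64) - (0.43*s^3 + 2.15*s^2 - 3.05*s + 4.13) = -1.79*s^3 + 1.61*s^2 + 4.2*s - 5.77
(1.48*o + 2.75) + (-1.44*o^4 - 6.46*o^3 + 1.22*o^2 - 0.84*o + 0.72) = -1.44*o^4 - 6.46*o^3 + 1.22*o^2 + 0.64*o + 3.47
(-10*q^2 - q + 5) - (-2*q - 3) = -10*q^2 + q + 8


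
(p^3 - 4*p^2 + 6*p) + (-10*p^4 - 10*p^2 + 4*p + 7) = -10*p^4 + p^3 - 14*p^2 + 10*p + 7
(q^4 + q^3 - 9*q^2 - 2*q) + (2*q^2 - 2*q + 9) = q^4 + q^3 - 7*q^2 - 4*q + 9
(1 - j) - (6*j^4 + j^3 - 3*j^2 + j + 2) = -6*j^4 - j^3 + 3*j^2 - 2*j - 1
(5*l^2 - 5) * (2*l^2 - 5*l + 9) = 10*l^4 - 25*l^3 + 35*l^2 + 25*l - 45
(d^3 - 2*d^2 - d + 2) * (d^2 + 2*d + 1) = d^5 - 4*d^3 - 2*d^2 + 3*d + 2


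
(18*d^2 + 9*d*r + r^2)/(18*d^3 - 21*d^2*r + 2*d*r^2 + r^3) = (3*d + r)/(3*d^2 - 4*d*r + r^2)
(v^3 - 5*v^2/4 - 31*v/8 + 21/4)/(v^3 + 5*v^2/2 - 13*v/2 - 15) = (8*v^2 - 26*v + 21)/(4*(2*v^2 + v - 15))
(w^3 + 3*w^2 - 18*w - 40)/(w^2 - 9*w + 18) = (w^3 + 3*w^2 - 18*w - 40)/(w^2 - 9*w + 18)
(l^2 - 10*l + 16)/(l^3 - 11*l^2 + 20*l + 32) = (l - 2)/(l^2 - 3*l - 4)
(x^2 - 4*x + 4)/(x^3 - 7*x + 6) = (x - 2)/(x^2 + 2*x - 3)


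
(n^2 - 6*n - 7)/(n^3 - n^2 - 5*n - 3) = (n - 7)/(n^2 - 2*n - 3)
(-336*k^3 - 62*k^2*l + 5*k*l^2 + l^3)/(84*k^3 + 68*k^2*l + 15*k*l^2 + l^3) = (-8*k + l)/(2*k + l)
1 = 1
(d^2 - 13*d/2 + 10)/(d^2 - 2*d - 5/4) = 2*(d - 4)/(2*d + 1)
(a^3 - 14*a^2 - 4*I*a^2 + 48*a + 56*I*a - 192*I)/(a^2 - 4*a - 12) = (a^2 - 4*a*(2 + I) + 32*I)/(a + 2)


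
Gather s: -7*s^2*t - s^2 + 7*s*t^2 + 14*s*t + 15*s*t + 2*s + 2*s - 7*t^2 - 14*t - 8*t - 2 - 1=s^2*(-7*t - 1) + s*(7*t^2 + 29*t + 4) - 7*t^2 - 22*t - 3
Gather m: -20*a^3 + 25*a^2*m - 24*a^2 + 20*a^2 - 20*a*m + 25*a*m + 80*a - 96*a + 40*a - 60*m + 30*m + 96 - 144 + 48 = -20*a^3 - 4*a^2 + 24*a + m*(25*a^2 + 5*a - 30)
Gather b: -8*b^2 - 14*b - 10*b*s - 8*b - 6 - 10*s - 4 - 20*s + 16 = -8*b^2 + b*(-10*s - 22) - 30*s + 6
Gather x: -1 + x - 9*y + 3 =x - 9*y + 2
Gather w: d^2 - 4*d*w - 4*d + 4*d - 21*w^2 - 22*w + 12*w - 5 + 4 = d^2 - 21*w^2 + w*(-4*d - 10) - 1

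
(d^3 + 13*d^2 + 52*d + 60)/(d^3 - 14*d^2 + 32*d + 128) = (d^2 + 11*d + 30)/(d^2 - 16*d + 64)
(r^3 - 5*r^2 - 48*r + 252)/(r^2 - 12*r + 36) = r + 7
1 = 1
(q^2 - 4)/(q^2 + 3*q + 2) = (q - 2)/(q + 1)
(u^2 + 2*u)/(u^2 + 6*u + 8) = u/(u + 4)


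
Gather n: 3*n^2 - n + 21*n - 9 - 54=3*n^2 + 20*n - 63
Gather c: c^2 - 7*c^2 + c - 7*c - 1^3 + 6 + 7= -6*c^2 - 6*c + 12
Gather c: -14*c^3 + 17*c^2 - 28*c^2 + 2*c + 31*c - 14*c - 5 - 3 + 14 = -14*c^3 - 11*c^2 + 19*c + 6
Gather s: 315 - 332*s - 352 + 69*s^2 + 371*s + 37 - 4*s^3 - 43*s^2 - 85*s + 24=-4*s^3 + 26*s^2 - 46*s + 24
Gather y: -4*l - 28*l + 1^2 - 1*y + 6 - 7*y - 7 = -32*l - 8*y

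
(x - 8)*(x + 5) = x^2 - 3*x - 40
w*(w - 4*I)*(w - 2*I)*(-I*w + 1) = -I*w^4 - 5*w^3 + 2*I*w^2 - 8*w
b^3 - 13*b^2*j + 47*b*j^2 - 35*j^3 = (b - 7*j)*(b - 5*j)*(b - j)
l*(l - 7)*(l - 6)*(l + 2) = l^4 - 11*l^3 + 16*l^2 + 84*l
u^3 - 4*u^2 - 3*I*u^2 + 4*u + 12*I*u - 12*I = (u - 2)^2*(u - 3*I)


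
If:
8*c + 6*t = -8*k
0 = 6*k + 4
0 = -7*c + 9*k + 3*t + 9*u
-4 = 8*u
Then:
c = -47/66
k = -2/3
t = 182/99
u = -1/2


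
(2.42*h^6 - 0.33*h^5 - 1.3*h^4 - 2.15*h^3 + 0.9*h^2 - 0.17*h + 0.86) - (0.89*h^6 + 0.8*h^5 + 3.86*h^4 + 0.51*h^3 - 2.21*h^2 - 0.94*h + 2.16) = 1.53*h^6 - 1.13*h^5 - 5.16*h^4 - 2.66*h^3 + 3.11*h^2 + 0.77*h - 1.3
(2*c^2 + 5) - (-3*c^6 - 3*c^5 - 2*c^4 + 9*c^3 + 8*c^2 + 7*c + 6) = 3*c^6 + 3*c^5 + 2*c^4 - 9*c^3 - 6*c^2 - 7*c - 1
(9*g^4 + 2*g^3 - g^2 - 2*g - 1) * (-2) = -18*g^4 - 4*g^3 + 2*g^2 + 4*g + 2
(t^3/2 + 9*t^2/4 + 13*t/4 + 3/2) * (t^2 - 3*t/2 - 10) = t^5/2 + 3*t^4/2 - 41*t^3/8 - 207*t^2/8 - 139*t/4 - 15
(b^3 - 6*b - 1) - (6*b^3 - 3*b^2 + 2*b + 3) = -5*b^3 + 3*b^2 - 8*b - 4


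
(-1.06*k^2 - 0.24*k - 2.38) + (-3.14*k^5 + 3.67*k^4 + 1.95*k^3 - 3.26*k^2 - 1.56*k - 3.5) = -3.14*k^5 + 3.67*k^4 + 1.95*k^3 - 4.32*k^2 - 1.8*k - 5.88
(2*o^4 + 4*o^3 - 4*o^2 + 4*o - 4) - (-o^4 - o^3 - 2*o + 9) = 3*o^4 + 5*o^3 - 4*o^2 + 6*o - 13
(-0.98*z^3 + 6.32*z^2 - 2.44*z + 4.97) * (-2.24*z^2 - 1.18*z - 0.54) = 2.1952*z^5 - 13.0004*z^4 - 1.4628*z^3 - 11.6664*z^2 - 4.547*z - 2.6838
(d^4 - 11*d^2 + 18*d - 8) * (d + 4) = d^5 + 4*d^4 - 11*d^3 - 26*d^2 + 64*d - 32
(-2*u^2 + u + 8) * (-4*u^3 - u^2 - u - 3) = 8*u^5 - 2*u^4 - 31*u^3 - 3*u^2 - 11*u - 24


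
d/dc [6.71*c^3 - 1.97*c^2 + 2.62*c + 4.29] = 20.13*c^2 - 3.94*c + 2.62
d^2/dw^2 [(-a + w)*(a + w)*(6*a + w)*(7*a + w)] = 82*a^2 + 78*a*w + 12*w^2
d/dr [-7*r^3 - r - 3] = -21*r^2 - 1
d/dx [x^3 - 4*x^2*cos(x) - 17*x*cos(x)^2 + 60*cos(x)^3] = 4*x^2*sin(x) + 3*x^2 + 17*x*sin(2*x) - 8*x*cos(x) - 180*sin(x)*cos(x)^2 - 17*cos(x)^2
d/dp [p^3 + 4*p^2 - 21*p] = 3*p^2 + 8*p - 21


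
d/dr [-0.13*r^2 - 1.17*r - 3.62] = -0.26*r - 1.17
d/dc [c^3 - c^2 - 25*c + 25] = 3*c^2 - 2*c - 25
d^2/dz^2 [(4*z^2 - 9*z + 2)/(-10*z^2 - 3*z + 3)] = 6*(340*z^3 - 320*z^2 + 210*z - 11)/(1000*z^6 + 900*z^5 - 630*z^4 - 513*z^3 + 189*z^2 + 81*z - 27)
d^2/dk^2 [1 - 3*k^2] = -6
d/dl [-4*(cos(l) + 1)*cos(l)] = 4*sin(l) + 4*sin(2*l)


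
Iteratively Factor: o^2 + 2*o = (o)*(o + 2)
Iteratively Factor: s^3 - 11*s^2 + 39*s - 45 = (s - 5)*(s^2 - 6*s + 9) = (s - 5)*(s - 3)*(s - 3)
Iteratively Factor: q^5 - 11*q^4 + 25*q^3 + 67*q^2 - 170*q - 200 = (q + 1)*(q^4 - 12*q^3 + 37*q^2 + 30*q - 200) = (q - 5)*(q + 1)*(q^3 - 7*q^2 + 2*q + 40) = (q - 5)^2*(q + 1)*(q^2 - 2*q - 8) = (q - 5)^2*(q + 1)*(q + 2)*(q - 4)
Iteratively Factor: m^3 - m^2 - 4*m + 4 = (m - 1)*(m^2 - 4) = (m - 1)*(m + 2)*(m - 2)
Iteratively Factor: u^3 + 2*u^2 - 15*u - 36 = (u - 4)*(u^2 + 6*u + 9) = (u - 4)*(u + 3)*(u + 3)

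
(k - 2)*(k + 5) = k^2 + 3*k - 10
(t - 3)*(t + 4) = t^2 + t - 12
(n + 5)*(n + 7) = n^2 + 12*n + 35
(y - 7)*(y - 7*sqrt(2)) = y^2 - 7*sqrt(2)*y - 7*y + 49*sqrt(2)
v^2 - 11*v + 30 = (v - 6)*(v - 5)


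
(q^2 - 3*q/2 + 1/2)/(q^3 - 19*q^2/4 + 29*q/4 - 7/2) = 2*(2*q - 1)/(4*q^2 - 15*q + 14)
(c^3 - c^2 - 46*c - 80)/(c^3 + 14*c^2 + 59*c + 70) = (c - 8)/(c + 7)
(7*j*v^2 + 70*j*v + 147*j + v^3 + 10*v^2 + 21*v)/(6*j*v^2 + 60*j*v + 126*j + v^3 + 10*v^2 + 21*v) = (7*j + v)/(6*j + v)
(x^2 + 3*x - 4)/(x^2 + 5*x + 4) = (x - 1)/(x + 1)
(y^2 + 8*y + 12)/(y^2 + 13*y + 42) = (y + 2)/(y + 7)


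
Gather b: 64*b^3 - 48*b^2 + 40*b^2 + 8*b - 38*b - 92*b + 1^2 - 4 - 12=64*b^3 - 8*b^2 - 122*b - 15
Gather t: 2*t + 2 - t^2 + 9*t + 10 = -t^2 + 11*t + 12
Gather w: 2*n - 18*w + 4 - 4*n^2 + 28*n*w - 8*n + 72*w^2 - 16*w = -4*n^2 - 6*n + 72*w^2 + w*(28*n - 34) + 4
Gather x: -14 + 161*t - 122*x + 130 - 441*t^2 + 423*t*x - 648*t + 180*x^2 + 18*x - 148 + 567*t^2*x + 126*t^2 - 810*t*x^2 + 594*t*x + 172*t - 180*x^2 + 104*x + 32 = -315*t^2 - 810*t*x^2 - 315*t + x*(567*t^2 + 1017*t)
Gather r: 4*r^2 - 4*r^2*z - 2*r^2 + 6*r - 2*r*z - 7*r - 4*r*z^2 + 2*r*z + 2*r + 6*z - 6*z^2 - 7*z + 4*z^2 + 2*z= r^2*(2 - 4*z) + r*(1 - 4*z^2) - 2*z^2 + z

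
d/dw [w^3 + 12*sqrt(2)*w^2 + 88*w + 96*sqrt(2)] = 3*w^2 + 24*sqrt(2)*w + 88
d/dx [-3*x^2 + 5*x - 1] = 5 - 6*x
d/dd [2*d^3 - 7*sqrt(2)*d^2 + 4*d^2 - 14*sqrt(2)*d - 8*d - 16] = 6*d^2 - 14*sqrt(2)*d + 8*d - 14*sqrt(2) - 8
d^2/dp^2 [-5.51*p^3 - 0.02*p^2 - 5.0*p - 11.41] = -33.06*p - 0.04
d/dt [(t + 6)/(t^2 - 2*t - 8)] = (t^2 - 2*t - 2*(t - 1)*(t + 6) - 8)/(-t^2 + 2*t + 8)^2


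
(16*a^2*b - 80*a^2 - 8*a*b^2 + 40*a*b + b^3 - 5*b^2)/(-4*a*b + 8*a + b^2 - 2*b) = (-4*a*b + 20*a + b^2 - 5*b)/(b - 2)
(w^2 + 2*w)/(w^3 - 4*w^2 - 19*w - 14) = w/(w^2 - 6*w - 7)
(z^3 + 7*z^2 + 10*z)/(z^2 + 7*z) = (z^2 + 7*z + 10)/(z + 7)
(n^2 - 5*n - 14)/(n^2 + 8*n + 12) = (n - 7)/(n + 6)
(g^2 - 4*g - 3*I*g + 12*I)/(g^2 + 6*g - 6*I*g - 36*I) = (g^2 - g*(4 + 3*I) + 12*I)/(g^2 + 6*g*(1 - I) - 36*I)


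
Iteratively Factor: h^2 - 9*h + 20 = (h - 5)*(h - 4)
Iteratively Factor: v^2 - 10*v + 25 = (v - 5)*(v - 5)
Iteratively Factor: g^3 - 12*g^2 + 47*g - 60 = (g - 5)*(g^2 - 7*g + 12) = (g - 5)*(g - 4)*(g - 3)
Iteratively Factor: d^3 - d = (d + 1)*(d^2 - d) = (d - 1)*(d + 1)*(d)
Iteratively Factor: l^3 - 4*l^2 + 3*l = (l - 1)*(l^2 - 3*l) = (l - 3)*(l - 1)*(l)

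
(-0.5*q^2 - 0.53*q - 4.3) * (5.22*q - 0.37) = -2.61*q^3 - 2.5816*q^2 - 22.2499*q + 1.591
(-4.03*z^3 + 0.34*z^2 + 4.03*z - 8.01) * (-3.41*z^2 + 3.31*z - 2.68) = 13.7423*z^5 - 14.4987*z^4 - 1.8165*z^3 + 39.7422*z^2 - 37.3135*z + 21.4668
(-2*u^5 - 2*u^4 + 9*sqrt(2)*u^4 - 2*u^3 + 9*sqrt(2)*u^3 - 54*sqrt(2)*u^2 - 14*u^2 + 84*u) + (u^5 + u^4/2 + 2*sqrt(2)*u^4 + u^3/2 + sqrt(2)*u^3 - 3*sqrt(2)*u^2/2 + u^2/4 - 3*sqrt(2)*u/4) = -u^5 - 3*u^4/2 + 11*sqrt(2)*u^4 - 3*u^3/2 + 10*sqrt(2)*u^3 - 111*sqrt(2)*u^2/2 - 55*u^2/4 - 3*sqrt(2)*u/4 + 84*u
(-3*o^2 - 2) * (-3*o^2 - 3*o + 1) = 9*o^4 + 9*o^3 + 3*o^2 + 6*o - 2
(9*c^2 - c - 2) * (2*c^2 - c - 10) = 18*c^4 - 11*c^3 - 93*c^2 + 12*c + 20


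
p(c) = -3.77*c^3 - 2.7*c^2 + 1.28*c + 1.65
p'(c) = -11.31*c^2 - 5.4*c + 1.28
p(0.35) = 1.61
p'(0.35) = -2.00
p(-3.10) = 84.05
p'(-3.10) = -90.67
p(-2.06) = 20.51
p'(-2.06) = -35.59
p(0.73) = -0.32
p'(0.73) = -8.69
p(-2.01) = 18.78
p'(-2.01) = -33.56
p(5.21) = -598.13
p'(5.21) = -333.85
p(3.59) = -202.98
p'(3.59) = -163.87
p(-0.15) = 1.41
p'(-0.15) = 1.84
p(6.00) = -902.19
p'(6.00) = -438.28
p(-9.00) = 2519.76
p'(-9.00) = -866.23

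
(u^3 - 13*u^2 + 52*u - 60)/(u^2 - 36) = (u^2 - 7*u + 10)/(u + 6)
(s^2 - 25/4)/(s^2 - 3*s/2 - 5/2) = (s + 5/2)/(s + 1)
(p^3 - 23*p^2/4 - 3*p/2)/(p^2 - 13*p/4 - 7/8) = 2*p*(p - 6)/(2*p - 7)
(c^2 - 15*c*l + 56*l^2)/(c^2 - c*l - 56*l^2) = (c - 7*l)/(c + 7*l)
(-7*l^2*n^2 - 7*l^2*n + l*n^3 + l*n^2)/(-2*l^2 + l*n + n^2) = l*n*(-7*l*n - 7*l + n^2 + n)/(-2*l^2 + l*n + n^2)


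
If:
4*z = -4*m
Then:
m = -z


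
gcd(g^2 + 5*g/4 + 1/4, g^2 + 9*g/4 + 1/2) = g + 1/4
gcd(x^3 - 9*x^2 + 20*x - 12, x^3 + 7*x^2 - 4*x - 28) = x - 2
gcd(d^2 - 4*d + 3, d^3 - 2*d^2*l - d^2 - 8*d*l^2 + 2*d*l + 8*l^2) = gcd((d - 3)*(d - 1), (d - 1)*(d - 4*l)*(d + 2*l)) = d - 1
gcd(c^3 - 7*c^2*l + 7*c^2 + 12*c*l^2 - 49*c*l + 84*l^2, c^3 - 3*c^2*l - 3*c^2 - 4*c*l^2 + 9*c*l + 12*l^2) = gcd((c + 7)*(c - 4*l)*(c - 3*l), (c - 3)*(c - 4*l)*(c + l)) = c - 4*l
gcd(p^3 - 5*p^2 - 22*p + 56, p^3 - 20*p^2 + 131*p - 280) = p - 7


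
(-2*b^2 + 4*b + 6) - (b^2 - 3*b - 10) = -3*b^2 + 7*b + 16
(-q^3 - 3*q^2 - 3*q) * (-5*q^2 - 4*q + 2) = 5*q^5 + 19*q^4 + 25*q^3 + 6*q^2 - 6*q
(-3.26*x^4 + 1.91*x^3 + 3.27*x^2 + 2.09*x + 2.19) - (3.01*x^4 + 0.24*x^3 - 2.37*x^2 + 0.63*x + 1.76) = -6.27*x^4 + 1.67*x^3 + 5.64*x^2 + 1.46*x + 0.43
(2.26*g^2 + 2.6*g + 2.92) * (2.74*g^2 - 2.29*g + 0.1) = 6.1924*g^4 + 1.9486*g^3 + 2.2728*g^2 - 6.4268*g + 0.292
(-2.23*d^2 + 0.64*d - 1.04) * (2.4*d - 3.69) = -5.352*d^3 + 9.7647*d^2 - 4.8576*d + 3.8376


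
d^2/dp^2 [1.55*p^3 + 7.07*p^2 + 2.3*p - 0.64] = 9.3*p + 14.14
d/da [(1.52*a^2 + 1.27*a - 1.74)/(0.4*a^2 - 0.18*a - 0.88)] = (-0.7816*a^2 - 1.2832*a - 1.4308)/(0.16*a^4 - 0.144*a^3 - 0.6716*a^2 + 0.3168*a + 0.7744)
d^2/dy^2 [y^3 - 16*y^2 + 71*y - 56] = 6*y - 32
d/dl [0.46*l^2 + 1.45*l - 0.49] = 0.92*l + 1.45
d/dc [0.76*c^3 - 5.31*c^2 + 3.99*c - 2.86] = 2.28*c^2 - 10.62*c + 3.99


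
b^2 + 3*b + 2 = (b + 1)*(b + 2)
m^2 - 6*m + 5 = (m - 5)*(m - 1)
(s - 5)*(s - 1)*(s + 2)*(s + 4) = s^4 - 23*s^2 - 18*s + 40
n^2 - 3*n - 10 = (n - 5)*(n + 2)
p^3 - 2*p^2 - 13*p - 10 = (p - 5)*(p + 1)*(p + 2)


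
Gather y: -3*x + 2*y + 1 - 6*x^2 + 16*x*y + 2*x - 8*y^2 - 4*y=-6*x^2 - x - 8*y^2 + y*(16*x - 2) + 1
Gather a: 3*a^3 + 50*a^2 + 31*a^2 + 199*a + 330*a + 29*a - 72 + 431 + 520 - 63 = 3*a^3 + 81*a^2 + 558*a + 816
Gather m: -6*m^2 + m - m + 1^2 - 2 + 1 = -6*m^2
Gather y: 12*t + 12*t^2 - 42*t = 12*t^2 - 30*t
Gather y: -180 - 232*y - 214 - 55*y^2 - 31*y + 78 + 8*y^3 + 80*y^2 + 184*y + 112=8*y^3 + 25*y^2 - 79*y - 204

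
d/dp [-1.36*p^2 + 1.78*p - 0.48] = 1.78 - 2.72*p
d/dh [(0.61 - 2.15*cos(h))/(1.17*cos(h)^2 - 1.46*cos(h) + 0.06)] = (-2.5155*cos(h)^2 + 1.4274*cos(h) - 0.7616)*sin(h)/(1.3689*cos(h)^4 - 3.4164*cos(h)^3 + 2.272*cos(h)^2 - 0.1752*cos(h) + 0.0036)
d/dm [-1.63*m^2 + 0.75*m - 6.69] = 0.75 - 3.26*m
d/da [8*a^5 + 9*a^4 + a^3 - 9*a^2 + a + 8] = 40*a^4 + 36*a^3 + 3*a^2 - 18*a + 1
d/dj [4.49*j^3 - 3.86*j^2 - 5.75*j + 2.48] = 13.47*j^2 - 7.72*j - 5.75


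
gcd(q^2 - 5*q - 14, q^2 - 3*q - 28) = q - 7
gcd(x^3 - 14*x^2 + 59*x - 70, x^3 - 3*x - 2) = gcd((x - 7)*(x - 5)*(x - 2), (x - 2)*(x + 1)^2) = x - 2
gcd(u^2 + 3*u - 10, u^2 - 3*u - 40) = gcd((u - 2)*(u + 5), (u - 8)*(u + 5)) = u + 5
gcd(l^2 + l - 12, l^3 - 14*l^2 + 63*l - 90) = l - 3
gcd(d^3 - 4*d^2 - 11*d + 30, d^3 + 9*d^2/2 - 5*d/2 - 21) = d^2 + d - 6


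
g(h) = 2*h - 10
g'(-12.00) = 2.00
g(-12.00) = -34.00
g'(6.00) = 2.00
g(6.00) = 2.00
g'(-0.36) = 2.00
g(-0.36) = -10.72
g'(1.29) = 2.00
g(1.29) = -7.42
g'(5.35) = 2.00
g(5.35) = 0.70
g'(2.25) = 2.00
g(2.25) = -5.50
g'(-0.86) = 2.00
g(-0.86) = -11.72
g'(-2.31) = 2.00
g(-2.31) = -14.62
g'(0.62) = 2.00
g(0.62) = -8.76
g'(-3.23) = 2.00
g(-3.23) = -16.46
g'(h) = 2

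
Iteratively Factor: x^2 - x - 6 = (x + 2)*(x - 3)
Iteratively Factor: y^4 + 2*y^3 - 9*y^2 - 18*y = (y - 3)*(y^3 + 5*y^2 + 6*y) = y*(y - 3)*(y^2 + 5*y + 6) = y*(y - 3)*(y + 3)*(y + 2)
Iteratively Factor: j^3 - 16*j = (j)*(j^2 - 16) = j*(j - 4)*(j + 4)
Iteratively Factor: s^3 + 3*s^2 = (s)*(s^2 + 3*s) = s*(s + 3)*(s)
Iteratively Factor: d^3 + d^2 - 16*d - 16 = (d + 4)*(d^2 - 3*d - 4) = (d + 1)*(d + 4)*(d - 4)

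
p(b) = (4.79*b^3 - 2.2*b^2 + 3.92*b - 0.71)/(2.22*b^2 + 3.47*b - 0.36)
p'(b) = (-4.44*b - 3.47)*(4.79*b^3 - 2.2*b^2 + 3.92*b - 0.71)/(2.22*b^2 + 3.47*b - 0.36)^2 + (14.37*b^2 - 4.4*b + 3.92)/(2.22*b^2 + 3.47*b - 0.36) = (10.6338*b^4 + 33.2426*b^3 - 21.5096*b^2 + 4.7364*b + 1.0525)/(4.9284*b^4 + 15.4068*b^3 + 10.4425*b^2 - 2.4984*b + 0.1296)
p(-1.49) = 45.34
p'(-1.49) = -307.47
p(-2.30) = -23.41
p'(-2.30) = -19.91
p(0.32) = 0.49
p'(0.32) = 1.64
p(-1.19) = 12.31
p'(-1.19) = -38.52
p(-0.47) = 2.36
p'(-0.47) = -3.93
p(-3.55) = -16.78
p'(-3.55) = -0.36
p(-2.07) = -30.84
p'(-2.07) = -51.69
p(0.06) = 3.35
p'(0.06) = 61.24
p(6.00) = 9.75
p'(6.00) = 2.01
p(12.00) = 22.18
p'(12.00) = 2.11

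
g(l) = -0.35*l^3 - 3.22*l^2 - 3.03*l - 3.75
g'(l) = -1.05*l^2 - 6.44*l - 3.03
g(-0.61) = -3.02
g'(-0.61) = 0.51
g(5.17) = -153.85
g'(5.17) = -64.39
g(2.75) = -43.71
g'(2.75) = -28.68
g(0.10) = -4.09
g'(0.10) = -3.68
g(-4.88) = -24.97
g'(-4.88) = 3.39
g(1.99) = -25.29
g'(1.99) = -20.00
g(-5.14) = -25.72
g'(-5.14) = 2.33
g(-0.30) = -3.12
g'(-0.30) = -1.19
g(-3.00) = -14.19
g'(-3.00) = 6.84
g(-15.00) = 498.45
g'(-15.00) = -142.68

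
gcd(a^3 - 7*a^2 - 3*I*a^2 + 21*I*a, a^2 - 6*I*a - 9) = a - 3*I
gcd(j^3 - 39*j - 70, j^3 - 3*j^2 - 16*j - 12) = j + 2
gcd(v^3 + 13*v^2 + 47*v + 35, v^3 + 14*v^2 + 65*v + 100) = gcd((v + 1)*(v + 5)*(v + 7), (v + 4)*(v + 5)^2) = v + 5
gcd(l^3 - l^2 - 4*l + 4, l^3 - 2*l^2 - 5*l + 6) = l^2 + l - 2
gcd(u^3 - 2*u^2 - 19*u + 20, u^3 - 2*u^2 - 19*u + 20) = u^3 - 2*u^2 - 19*u + 20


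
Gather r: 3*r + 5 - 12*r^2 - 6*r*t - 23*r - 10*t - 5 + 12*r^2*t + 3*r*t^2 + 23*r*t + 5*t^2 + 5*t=r^2*(12*t - 12) + r*(3*t^2 + 17*t - 20) + 5*t^2 - 5*t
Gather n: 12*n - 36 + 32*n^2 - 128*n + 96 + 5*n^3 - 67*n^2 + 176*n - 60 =5*n^3 - 35*n^2 + 60*n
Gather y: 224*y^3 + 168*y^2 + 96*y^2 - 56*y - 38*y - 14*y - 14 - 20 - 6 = 224*y^3 + 264*y^2 - 108*y - 40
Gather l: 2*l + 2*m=2*l + 2*m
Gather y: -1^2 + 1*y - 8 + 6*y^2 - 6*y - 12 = 6*y^2 - 5*y - 21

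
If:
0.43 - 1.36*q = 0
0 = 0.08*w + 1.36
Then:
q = 0.32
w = -17.00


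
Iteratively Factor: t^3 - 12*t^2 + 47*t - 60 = (t - 3)*(t^2 - 9*t + 20) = (t - 5)*(t - 3)*(t - 4)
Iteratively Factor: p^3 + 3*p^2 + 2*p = (p + 1)*(p^2 + 2*p) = (p + 1)*(p + 2)*(p)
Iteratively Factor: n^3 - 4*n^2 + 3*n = (n - 1)*(n^2 - 3*n) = n*(n - 1)*(n - 3)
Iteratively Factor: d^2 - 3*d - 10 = (d - 5)*(d + 2)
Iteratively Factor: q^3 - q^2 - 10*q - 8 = (q + 2)*(q^2 - 3*q - 4) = (q - 4)*(q + 2)*(q + 1)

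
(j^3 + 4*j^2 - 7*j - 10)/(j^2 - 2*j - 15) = (-j^3 - 4*j^2 + 7*j + 10)/(-j^2 + 2*j + 15)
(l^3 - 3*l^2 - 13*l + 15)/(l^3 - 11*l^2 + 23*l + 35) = (l^2 + 2*l - 3)/(l^2 - 6*l - 7)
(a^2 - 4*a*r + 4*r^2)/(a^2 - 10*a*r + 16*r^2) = (-a + 2*r)/(-a + 8*r)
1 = 1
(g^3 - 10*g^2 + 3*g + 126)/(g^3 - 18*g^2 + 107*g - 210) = (g + 3)/(g - 5)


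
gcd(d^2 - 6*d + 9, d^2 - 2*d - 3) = d - 3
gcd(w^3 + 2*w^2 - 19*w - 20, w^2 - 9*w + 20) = w - 4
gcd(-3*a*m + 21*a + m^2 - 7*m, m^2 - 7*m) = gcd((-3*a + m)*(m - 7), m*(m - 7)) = m - 7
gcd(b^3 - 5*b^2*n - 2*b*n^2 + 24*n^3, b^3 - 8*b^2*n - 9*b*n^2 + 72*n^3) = b - 3*n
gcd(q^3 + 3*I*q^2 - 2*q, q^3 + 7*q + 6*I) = q^2 + 3*I*q - 2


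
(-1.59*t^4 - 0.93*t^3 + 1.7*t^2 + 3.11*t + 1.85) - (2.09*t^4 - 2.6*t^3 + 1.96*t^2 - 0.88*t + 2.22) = -3.68*t^4 + 1.67*t^3 - 0.26*t^2 + 3.99*t - 0.37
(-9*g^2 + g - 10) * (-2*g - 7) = 18*g^3 + 61*g^2 + 13*g + 70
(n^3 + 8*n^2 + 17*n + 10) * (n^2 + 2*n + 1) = n^5 + 10*n^4 + 34*n^3 + 52*n^2 + 37*n + 10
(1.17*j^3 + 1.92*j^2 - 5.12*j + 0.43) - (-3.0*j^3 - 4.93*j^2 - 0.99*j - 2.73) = 4.17*j^3 + 6.85*j^2 - 4.13*j + 3.16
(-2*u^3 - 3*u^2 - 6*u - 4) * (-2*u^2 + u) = 4*u^5 + 4*u^4 + 9*u^3 + 2*u^2 - 4*u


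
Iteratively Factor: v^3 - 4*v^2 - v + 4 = (v - 4)*(v^2 - 1) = (v - 4)*(v - 1)*(v + 1)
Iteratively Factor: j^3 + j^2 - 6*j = (j)*(j^2 + j - 6) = j*(j - 2)*(j + 3)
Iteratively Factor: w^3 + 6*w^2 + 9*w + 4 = (w + 1)*(w^2 + 5*w + 4) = (w + 1)*(w + 4)*(w + 1)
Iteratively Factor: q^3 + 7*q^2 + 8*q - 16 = (q - 1)*(q^2 + 8*q + 16) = (q - 1)*(q + 4)*(q + 4)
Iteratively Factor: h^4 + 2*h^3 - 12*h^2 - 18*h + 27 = (h + 3)*(h^3 - h^2 - 9*h + 9) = (h - 1)*(h + 3)*(h^2 - 9) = (h - 1)*(h + 3)^2*(h - 3)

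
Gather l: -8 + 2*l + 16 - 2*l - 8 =0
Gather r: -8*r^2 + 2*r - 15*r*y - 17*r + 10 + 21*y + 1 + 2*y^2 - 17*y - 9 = -8*r^2 + r*(-15*y - 15) + 2*y^2 + 4*y + 2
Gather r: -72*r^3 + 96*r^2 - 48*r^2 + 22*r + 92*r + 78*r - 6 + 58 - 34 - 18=-72*r^3 + 48*r^2 + 192*r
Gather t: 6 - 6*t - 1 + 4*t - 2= 3 - 2*t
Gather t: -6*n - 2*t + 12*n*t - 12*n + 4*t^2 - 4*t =-18*n + 4*t^2 + t*(12*n - 6)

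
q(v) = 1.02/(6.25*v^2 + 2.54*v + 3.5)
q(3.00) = 0.02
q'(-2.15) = 0.03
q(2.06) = 0.03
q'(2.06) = -0.02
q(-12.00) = 0.00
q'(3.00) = -0.01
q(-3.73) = 0.01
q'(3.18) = -0.01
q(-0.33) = 0.31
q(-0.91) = 0.16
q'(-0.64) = 0.28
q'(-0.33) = 0.14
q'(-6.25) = 0.00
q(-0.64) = 0.23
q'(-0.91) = 0.22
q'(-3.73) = 0.01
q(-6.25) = 0.00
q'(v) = 1.02*(-12.5*v - 2.54)/(6.25*v^2 + 2.54*v + 3.5)^2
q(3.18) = 0.01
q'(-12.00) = 0.00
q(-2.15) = 0.04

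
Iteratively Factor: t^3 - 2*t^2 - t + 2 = (t + 1)*(t^2 - 3*t + 2) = (t - 1)*(t + 1)*(t - 2)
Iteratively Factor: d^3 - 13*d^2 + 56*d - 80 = (d - 5)*(d^2 - 8*d + 16) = (d - 5)*(d - 4)*(d - 4)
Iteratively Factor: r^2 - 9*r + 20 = (r - 4)*(r - 5)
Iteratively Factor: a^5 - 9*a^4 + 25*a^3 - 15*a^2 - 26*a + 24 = (a + 1)*(a^4 - 10*a^3 + 35*a^2 - 50*a + 24) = (a - 4)*(a + 1)*(a^3 - 6*a^2 + 11*a - 6) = (a - 4)*(a - 2)*(a + 1)*(a^2 - 4*a + 3) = (a - 4)*(a - 2)*(a - 1)*(a + 1)*(a - 3)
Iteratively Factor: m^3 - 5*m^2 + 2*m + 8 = (m - 2)*(m^2 - 3*m - 4) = (m - 2)*(m + 1)*(m - 4)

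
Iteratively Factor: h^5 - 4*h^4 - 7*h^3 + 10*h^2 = (h)*(h^4 - 4*h^3 - 7*h^2 + 10*h) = h^2*(h^3 - 4*h^2 - 7*h + 10) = h^2*(h + 2)*(h^2 - 6*h + 5) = h^2*(h - 1)*(h + 2)*(h - 5)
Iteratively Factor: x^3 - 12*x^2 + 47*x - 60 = (x - 5)*(x^2 - 7*x + 12) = (x - 5)*(x - 3)*(x - 4)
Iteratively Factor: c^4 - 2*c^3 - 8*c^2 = (c - 4)*(c^3 + 2*c^2) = c*(c - 4)*(c^2 + 2*c) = c^2*(c - 4)*(c + 2)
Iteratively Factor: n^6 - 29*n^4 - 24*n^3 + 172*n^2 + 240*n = (n - 5)*(n^5 + 5*n^4 - 4*n^3 - 44*n^2 - 48*n) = (n - 5)*(n + 4)*(n^4 + n^3 - 8*n^2 - 12*n) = (n - 5)*(n + 2)*(n + 4)*(n^3 - n^2 - 6*n) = n*(n - 5)*(n + 2)*(n + 4)*(n^2 - n - 6) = n*(n - 5)*(n - 3)*(n + 2)*(n + 4)*(n + 2)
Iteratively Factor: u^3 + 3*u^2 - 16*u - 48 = (u - 4)*(u^2 + 7*u + 12) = (u - 4)*(u + 3)*(u + 4)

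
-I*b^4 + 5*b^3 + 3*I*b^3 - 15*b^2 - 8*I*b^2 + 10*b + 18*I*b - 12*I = (b - 2)*(b - I)*(b + 6*I)*(-I*b + I)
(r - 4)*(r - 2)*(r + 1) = r^3 - 5*r^2 + 2*r + 8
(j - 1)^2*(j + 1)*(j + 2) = j^4 + j^3 - 3*j^2 - j + 2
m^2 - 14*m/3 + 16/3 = (m - 8/3)*(m - 2)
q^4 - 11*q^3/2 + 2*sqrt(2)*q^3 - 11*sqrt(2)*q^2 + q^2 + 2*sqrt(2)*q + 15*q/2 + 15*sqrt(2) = (q - 5)*(q - 3/2)*(q + 1)*(q + 2*sqrt(2))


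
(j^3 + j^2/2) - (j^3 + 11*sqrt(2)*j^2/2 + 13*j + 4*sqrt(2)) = -11*sqrt(2)*j^2/2 + j^2/2 - 13*j - 4*sqrt(2)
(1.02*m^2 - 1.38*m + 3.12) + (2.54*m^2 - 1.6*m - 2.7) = 3.56*m^2 - 2.98*m + 0.42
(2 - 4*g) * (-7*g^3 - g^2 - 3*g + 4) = 28*g^4 - 10*g^3 + 10*g^2 - 22*g + 8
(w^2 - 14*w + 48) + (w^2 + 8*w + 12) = 2*w^2 - 6*w + 60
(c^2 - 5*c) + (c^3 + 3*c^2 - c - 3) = c^3 + 4*c^2 - 6*c - 3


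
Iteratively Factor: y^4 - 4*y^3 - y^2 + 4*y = (y + 1)*(y^3 - 5*y^2 + 4*y) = (y - 1)*(y + 1)*(y^2 - 4*y) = (y - 4)*(y - 1)*(y + 1)*(y)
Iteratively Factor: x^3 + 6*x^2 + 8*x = (x + 2)*(x^2 + 4*x) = (x + 2)*(x + 4)*(x)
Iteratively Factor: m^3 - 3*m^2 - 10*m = (m - 5)*(m^2 + 2*m) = (m - 5)*(m + 2)*(m)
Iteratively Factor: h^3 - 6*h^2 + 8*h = (h - 2)*(h^2 - 4*h) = h*(h - 2)*(h - 4)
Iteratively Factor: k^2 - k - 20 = (k - 5)*(k + 4)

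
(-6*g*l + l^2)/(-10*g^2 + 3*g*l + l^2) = l*(-6*g + l)/(-10*g^2 + 3*g*l + l^2)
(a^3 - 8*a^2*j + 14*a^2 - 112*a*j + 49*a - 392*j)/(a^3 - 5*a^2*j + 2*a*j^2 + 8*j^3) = (a^3 - 8*a^2*j + 14*a^2 - 112*a*j + 49*a - 392*j)/(a^3 - 5*a^2*j + 2*a*j^2 + 8*j^3)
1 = 1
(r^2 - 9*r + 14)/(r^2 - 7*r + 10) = (r - 7)/(r - 5)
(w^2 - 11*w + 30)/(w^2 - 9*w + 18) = (w - 5)/(w - 3)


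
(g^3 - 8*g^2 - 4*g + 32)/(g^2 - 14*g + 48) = (g^2 - 4)/(g - 6)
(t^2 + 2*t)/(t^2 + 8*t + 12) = t/(t + 6)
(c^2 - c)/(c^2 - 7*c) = (c - 1)/(c - 7)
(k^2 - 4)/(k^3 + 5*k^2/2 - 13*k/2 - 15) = 2*(k - 2)/(2*k^2 + k - 15)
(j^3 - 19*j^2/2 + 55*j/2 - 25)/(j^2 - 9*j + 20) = (j^2 - 9*j/2 + 5)/(j - 4)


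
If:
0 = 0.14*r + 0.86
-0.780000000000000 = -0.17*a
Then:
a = 4.59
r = -6.14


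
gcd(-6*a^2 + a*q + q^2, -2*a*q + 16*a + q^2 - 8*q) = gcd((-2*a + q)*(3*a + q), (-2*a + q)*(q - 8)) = -2*a + q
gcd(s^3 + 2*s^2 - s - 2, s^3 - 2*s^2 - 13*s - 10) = s^2 + 3*s + 2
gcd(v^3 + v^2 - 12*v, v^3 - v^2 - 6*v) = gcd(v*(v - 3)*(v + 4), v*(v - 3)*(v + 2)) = v^2 - 3*v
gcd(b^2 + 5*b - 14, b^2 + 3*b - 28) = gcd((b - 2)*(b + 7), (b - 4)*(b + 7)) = b + 7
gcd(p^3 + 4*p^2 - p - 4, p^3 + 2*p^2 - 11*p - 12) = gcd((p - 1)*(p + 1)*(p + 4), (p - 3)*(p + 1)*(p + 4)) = p^2 + 5*p + 4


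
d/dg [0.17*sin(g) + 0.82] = 0.17*cos(g)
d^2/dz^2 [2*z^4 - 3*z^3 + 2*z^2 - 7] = 24*z^2 - 18*z + 4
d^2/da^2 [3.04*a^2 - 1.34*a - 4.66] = 6.08000000000000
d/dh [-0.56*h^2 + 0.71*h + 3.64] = 0.71 - 1.12*h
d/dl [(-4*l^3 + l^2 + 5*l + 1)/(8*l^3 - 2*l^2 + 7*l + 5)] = (-136*l^3 - 67*l^2 + 14*l + 18)/(64*l^6 - 32*l^5 + 116*l^4 + 52*l^3 + 29*l^2 + 70*l + 25)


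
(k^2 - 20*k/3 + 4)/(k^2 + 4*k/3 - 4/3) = (k - 6)/(k + 2)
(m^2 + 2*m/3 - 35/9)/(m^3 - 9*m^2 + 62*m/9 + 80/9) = (3*m + 7)/(3*m^2 - 22*m - 16)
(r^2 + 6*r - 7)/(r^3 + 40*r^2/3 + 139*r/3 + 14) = 3*(r - 1)/(3*r^2 + 19*r + 6)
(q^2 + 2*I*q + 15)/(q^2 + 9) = (q + 5*I)/(q + 3*I)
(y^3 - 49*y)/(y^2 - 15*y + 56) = y*(y + 7)/(y - 8)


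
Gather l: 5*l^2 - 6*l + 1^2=5*l^2 - 6*l + 1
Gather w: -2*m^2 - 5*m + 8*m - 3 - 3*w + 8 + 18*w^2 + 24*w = -2*m^2 + 3*m + 18*w^2 + 21*w + 5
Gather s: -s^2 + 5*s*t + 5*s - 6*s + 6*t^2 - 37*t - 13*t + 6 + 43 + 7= -s^2 + s*(5*t - 1) + 6*t^2 - 50*t + 56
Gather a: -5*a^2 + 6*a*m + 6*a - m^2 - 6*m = -5*a^2 + a*(6*m + 6) - m^2 - 6*m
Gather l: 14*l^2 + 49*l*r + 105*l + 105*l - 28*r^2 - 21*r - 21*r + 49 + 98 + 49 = 14*l^2 + l*(49*r + 210) - 28*r^2 - 42*r + 196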